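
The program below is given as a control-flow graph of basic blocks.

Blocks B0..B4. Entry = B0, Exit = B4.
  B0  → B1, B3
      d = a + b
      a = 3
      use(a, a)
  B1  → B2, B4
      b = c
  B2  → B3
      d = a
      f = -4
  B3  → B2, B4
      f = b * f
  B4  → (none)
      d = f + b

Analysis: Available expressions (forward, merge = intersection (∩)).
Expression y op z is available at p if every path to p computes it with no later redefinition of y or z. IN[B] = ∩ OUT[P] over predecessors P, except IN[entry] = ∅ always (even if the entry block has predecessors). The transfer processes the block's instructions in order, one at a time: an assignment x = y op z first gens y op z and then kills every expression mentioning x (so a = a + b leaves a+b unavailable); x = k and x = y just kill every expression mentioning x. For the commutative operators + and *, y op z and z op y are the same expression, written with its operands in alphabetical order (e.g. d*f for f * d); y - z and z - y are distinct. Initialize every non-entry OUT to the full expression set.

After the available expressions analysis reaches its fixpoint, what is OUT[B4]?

Converged values:
  B0: | IN={} | OUT={}
  B1: | IN={} | OUT={}
  B2: | IN={} | OUT={}
  B3: | IN={} | OUT={}
  B4: | IN={} | OUT={b+f}

Merge at B4: IN[B4] = OUT[B1] ∩ OUT[B3] = {}
Applying B4's transfer function to that IN value gives OUT[B4] (row B4 above).

Answer: {b+f}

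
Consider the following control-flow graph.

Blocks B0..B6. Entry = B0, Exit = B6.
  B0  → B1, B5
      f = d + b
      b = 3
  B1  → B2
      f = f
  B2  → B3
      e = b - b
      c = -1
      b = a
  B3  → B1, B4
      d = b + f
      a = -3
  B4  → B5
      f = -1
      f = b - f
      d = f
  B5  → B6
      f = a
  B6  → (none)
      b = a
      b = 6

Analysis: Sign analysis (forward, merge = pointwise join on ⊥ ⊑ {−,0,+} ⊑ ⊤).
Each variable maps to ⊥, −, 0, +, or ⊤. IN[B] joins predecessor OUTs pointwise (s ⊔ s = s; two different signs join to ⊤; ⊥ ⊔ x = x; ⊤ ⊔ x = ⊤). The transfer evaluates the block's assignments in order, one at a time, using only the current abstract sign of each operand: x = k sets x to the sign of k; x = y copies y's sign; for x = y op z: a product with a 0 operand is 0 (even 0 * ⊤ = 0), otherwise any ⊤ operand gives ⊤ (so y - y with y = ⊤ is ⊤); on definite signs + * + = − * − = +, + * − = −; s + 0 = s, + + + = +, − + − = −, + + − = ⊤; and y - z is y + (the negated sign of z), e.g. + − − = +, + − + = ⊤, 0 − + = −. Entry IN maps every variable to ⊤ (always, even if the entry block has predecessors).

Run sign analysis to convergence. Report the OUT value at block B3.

Answer: {a: -, b: ⊤, c: -, d: ⊤, e: ⊤, f: ⊤}

Derivation:
Converged values:
  B0:  IN=(all ⊤)  OUT={b:+; rest ⊤}
  B1:  IN=(all ⊤)  OUT=(all ⊤)
  B2:  IN=(all ⊤)  OUT={c:-; rest ⊤}
  B3:  IN={c:-; rest ⊤}  OUT={a:-, c:-; rest ⊤}
  B4:  IN={a:-, c:-; rest ⊤}  OUT={a:-, c:-; rest ⊤}
  B5:  IN=(all ⊤)  OUT=(all ⊤)
  B6:  IN=(all ⊤)  OUT={b:+; rest ⊤}

Merge at B3: IN[B3] = OUT[B2] = {a: ⊤, b: ⊤, c: -, d: ⊤, e: ⊤, f: ⊤}
Applying B3's transfer function to that IN value gives OUT[B3] (row B3 above).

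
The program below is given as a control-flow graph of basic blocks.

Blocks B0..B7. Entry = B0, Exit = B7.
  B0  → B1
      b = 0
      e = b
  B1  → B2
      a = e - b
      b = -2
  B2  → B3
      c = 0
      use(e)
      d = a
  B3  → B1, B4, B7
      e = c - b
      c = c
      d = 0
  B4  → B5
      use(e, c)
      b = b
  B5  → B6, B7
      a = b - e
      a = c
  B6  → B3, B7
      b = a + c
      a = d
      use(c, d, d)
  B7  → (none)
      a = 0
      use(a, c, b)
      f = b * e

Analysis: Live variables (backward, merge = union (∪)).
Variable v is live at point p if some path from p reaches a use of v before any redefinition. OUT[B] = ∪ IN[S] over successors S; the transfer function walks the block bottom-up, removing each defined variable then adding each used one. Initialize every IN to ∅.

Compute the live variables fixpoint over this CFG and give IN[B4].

Converged values:
  B0:   IN={}   OUT={b, e}
  B1:   IN={b, e}   OUT={a, b, e}
  B2:   IN={a, b, e}   OUT={b, c}
  B3:   IN={b, c}   OUT={b, c, d, e}
  B4:   IN={b, c, d, e}   OUT={b, c, d, e}
  B5:   IN={b, c, d, e}   OUT={a, b, c, d, e}
  B6:   IN={a, c, d, e}   OUT={b, c, e}
  B7:   IN={b, c, e}   OUT={}

Merge at B4: OUT[B4] = IN[B5] = {b, c, d, e}
Applying B4's transfer function to that OUT value gives IN[B4] (row B4 above).

Answer: {b, c, d, e}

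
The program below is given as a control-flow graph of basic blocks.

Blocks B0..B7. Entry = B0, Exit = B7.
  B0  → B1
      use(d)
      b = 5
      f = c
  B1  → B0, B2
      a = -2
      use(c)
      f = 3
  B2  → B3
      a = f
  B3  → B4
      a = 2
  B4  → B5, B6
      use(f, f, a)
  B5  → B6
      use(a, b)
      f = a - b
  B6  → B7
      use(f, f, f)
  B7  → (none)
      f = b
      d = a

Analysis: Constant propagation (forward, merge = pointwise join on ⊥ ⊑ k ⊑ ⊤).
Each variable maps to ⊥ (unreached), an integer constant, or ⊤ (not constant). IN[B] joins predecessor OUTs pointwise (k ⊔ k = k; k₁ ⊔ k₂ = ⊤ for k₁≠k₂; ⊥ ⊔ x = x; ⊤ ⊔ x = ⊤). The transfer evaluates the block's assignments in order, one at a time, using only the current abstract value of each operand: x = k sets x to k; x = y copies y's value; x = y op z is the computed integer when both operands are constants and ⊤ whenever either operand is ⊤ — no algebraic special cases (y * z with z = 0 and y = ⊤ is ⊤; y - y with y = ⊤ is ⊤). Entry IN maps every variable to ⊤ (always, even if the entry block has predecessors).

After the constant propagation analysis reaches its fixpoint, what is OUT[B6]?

Answer: {a: 2, b: 5, c: ⊤, d: ⊤, e: ⊤, f: ⊤}

Trace:
Per-block solution:
  B0:   IN=(all ⊤)   OUT={b:5; rest ⊤}
  B1:   IN={b:5; rest ⊤}   OUT={a:-2, b:5, f:3; rest ⊤}
  B2:   IN={a:-2, b:5, f:3; rest ⊤}   OUT={a:3, b:5, f:3; rest ⊤}
  B3:   IN={a:3, b:5, f:3; rest ⊤}   OUT={a:2, b:5, f:3; rest ⊤}
  B4:   IN={a:2, b:5, f:3; rest ⊤}   OUT={a:2, b:5, f:3; rest ⊤}
  B5:   IN={a:2, b:5, f:3; rest ⊤}   OUT={a:2, b:5, f:-3; rest ⊤}
  B6:   IN={a:2, b:5; rest ⊤}   OUT={a:2, b:5; rest ⊤}
  B7:   IN={a:2, b:5; rest ⊤}   OUT={a:2, b:5, d:2, f:5; rest ⊤}

Merge at B6: IN[B6] = OUT[B4] ⊔ OUT[B5] = {a: 2, b: 5, c: ⊤, d: ⊤, e: ⊤, f: ⊤}
Applying B6's transfer function to that IN value gives OUT[B6] (row B6 above).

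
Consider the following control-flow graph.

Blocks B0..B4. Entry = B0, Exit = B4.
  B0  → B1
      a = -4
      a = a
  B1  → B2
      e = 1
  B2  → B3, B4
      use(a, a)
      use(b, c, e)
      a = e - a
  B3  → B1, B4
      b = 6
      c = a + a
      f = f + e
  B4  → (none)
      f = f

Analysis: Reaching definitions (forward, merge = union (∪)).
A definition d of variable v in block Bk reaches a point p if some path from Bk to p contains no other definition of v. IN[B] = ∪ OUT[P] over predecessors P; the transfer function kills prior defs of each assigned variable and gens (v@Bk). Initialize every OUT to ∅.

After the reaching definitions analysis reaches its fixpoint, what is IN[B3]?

Answer: {a@B2, b@B3, c@B3, e@B1, f@B3}

Trace:
Fixpoint table:
  B0:   IN={}   OUT={a@B0}
  B1:   IN={a@B0, a@B2, b@B3, c@B3, e@B1, f@B3}   OUT={a@B0, a@B2, b@B3, c@B3, e@B1, f@B3}
  B2:   IN={a@B0, a@B2, b@B3, c@B3, e@B1, f@B3}   OUT={a@B2, b@B3, c@B3, e@B1, f@B3}
  B3:   IN={a@B2, b@B3, c@B3, e@B1, f@B3}   OUT={a@B2, b@B3, c@B3, e@B1, f@B3}
  B4:   IN={a@B2, b@B3, c@B3, e@B1, f@B3}   OUT={a@B2, b@B3, c@B3, e@B1, f@B4}

Merge at B3: IN[B3] = OUT[B2] = {a@B2, b@B3, c@B3, e@B1, f@B3}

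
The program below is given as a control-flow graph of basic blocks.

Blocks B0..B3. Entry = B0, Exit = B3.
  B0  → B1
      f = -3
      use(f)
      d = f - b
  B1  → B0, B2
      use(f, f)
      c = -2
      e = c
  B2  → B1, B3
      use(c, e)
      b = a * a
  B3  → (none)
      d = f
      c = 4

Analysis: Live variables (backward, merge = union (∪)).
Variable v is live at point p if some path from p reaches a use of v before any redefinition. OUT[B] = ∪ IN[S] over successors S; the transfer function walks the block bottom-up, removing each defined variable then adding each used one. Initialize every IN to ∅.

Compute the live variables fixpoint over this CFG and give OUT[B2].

Answer: {a, b, f}

Trace:
Converged values:
  B0: | IN={a, b} | OUT={a, b, f}
  B1: | IN={a, b, f} | OUT={a, b, c, e, f}
  B2: | IN={a, c, e, f} | OUT={a, b, f}
  B3: | IN={f} | OUT={}

Merge at B2: OUT[B2] = IN[B1] ⊔ IN[B3] = {a, b, f}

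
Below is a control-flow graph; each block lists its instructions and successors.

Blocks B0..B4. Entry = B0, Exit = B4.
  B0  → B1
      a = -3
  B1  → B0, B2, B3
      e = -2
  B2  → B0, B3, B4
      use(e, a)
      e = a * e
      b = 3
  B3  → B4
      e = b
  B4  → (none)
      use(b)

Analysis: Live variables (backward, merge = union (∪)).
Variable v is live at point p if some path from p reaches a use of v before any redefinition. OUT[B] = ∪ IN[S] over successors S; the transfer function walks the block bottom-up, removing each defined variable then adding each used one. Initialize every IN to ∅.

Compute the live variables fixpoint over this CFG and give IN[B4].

Converged values:
  B0:   IN={b}   OUT={a, b}
  B1:   IN={a, b}   OUT={a, b, e}
  B2:   IN={a, e}   OUT={b}
  B3:   IN={b}   OUT={b}
  B4:   IN={b}   OUT={}

B4 is the boundary node: OUT[B4] = {}
Applying B4's transfer function to that OUT value gives IN[B4] (row B4 above).

Answer: {b}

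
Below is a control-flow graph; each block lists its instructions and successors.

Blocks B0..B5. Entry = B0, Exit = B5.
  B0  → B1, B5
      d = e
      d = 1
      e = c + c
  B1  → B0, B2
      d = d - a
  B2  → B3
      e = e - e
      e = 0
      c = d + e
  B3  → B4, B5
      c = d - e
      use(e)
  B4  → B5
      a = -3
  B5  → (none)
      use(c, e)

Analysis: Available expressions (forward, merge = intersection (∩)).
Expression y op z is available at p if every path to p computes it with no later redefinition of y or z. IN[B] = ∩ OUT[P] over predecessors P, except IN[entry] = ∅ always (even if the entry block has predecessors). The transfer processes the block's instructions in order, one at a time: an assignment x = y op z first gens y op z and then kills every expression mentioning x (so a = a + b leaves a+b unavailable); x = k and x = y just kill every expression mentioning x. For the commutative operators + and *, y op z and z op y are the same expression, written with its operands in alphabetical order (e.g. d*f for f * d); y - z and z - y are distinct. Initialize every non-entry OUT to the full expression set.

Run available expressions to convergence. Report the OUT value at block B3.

Converged values:
  B0:   IN={}   OUT={c+c}
  B1:   IN={c+c}   OUT={c+c}
  B2:   IN={c+c}   OUT={d+e}
  B3:   IN={d+e}   OUT={d+e, d-e}
  B4:   IN={d+e, d-e}   OUT={d+e, d-e}
  B5:   IN={}   OUT={}

Merge at B3: IN[B3] = OUT[B2] = {d+e}
Applying B3's transfer function to that IN value gives OUT[B3] (row B3 above).

Answer: {d+e, d-e}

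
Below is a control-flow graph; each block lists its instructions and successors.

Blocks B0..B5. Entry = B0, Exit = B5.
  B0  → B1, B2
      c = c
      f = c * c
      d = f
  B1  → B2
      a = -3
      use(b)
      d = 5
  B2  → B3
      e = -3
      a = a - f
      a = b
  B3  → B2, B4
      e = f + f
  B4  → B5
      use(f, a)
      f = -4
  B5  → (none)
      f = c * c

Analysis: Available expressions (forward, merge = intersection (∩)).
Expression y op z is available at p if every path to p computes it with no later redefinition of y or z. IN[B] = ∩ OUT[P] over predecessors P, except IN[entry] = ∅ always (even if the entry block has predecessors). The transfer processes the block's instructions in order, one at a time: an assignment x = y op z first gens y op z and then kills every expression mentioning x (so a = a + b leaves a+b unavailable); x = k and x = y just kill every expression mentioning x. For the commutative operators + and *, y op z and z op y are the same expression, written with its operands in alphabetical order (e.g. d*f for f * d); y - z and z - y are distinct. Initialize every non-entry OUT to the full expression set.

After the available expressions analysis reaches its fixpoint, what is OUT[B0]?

Answer: {c*c}

Working:
Converged values:
  B0:   IN={}   OUT={c*c}
  B1:   IN={c*c}   OUT={c*c}
  B2:   IN={c*c}   OUT={c*c}
  B3:   IN={c*c}   OUT={c*c, f+f}
  B4:   IN={c*c, f+f}   OUT={c*c}
  B5:   IN={c*c}   OUT={c*c}

B0 is the boundary node: IN[B0] = {}
Applying B0's transfer function to that IN value gives OUT[B0] (row B0 above).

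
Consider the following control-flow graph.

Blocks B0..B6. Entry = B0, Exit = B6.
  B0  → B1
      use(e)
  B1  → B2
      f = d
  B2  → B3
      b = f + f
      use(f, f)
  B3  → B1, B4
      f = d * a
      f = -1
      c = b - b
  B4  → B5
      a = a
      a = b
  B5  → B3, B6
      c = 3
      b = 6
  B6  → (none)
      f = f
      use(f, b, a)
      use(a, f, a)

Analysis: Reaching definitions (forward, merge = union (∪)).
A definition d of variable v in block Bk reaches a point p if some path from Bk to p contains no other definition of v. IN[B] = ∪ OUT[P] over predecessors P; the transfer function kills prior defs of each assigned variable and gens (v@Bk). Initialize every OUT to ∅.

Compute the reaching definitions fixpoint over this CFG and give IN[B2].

Per-block solution:
  B0:   IN={}   OUT={}
  B1:   IN={a@B4, b@B2, b@B5, c@B3, f@B3}   OUT={a@B4, b@B2, b@B5, c@B3, f@B1}
  B2:   IN={a@B4, b@B2, b@B5, c@B3, f@B1}   OUT={a@B4, b@B2, c@B3, f@B1}
  B3:   IN={a@B4, b@B2, b@B5, c@B3, c@B5, f@B1, f@B3}   OUT={a@B4, b@B2, b@B5, c@B3, f@B3}
  B4:   IN={a@B4, b@B2, b@B5, c@B3, f@B3}   OUT={a@B4, b@B2, b@B5, c@B3, f@B3}
  B5:   IN={a@B4, b@B2, b@B5, c@B3, f@B3}   OUT={a@B4, b@B5, c@B5, f@B3}
  B6:   IN={a@B4, b@B5, c@B5, f@B3}   OUT={a@B4, b@B5, c@B5, f@B6}

Merge at B2: IN[B2] = OUT[B1] = {a@B4, b@B2, b@B5, c@B3, f@B1}

Answer: {a@B4, b@B2, b@B5, c@B3, f@B1}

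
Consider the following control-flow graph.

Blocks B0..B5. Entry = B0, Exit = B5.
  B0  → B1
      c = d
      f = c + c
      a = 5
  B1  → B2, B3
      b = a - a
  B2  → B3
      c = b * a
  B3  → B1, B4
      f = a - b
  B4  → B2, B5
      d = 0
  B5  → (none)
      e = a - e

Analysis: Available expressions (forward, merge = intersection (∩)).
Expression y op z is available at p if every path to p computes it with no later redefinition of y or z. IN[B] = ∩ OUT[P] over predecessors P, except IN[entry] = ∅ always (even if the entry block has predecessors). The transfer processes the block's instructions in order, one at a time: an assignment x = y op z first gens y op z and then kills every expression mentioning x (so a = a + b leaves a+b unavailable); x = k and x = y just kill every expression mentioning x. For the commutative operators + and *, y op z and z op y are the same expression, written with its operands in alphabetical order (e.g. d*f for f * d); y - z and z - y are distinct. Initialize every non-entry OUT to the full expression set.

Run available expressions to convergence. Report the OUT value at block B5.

Answer: {a-a, a-b}

Derivation:
Converged values:
  B0:   IN={}   OUT={c+c}
  B1:   IN={}   OUT={a-a}
  B2:   IN={a-a}   OUT={a*b, a-a}
  B3:   IN={a-a}   OUT={a-a, a-b}
  B4:   IN={a-a, a-b}   OUT={a-a, a-b}
  B5:   IN={a-a, a-b}   OUT={a-a, a-b}

Merge at B5: IN[B5] = OUT[B4] = {a-a, a-b}
Applying B5's transfer function to that IN value gives OUT[B5] (row B5 above).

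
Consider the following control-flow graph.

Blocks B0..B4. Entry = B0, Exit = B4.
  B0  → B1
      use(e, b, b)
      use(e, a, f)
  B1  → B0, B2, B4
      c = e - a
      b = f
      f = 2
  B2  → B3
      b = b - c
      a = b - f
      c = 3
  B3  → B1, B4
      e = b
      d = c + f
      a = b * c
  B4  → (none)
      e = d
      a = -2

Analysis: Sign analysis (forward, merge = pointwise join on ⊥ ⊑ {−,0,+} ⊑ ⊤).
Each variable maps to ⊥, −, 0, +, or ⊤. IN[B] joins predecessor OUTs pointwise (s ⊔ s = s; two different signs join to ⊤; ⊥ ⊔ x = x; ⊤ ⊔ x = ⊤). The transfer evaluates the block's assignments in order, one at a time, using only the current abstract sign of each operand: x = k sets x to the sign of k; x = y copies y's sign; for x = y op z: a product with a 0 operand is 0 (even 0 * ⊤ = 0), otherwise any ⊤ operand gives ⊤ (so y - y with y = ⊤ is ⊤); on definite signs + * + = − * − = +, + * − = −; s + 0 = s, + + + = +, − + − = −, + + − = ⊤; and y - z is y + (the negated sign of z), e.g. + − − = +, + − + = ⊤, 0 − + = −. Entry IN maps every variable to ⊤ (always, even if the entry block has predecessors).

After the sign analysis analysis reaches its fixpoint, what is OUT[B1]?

Answer: {a: ⊤, b: ⊤, c: ⊤, d: ⊤, e: ⊤, f: +}

Derivation:
Fixpoint table:
  B0:  IN=(all ⊤)  OUT=(all ⊤)
  B1:  IN=(all ⊤)  OUT={f:+; rest ⊤}
  B2:  IN={f:+; rest ⊤}  OUT={c:+, f:+; rest ⊤}
  B3:  IN={c:+, f:+; rest ⊤}  OUT={c:+, d:+, f:+; rest ⊤}
  B4:  IN={f:+; rest ⊤}  OUT={a:-, f:+; rest ⊤}

Merge at B1: IN[B1] = OUT[B0] ⊔ OUT[B3] = {a: ⊤, b: ⊤, c: ⊤, d: ⊤, e: ⊤, f: ⊤}
Applying B1's transfer function to that IN value gives OUT[B1] (row B1 above).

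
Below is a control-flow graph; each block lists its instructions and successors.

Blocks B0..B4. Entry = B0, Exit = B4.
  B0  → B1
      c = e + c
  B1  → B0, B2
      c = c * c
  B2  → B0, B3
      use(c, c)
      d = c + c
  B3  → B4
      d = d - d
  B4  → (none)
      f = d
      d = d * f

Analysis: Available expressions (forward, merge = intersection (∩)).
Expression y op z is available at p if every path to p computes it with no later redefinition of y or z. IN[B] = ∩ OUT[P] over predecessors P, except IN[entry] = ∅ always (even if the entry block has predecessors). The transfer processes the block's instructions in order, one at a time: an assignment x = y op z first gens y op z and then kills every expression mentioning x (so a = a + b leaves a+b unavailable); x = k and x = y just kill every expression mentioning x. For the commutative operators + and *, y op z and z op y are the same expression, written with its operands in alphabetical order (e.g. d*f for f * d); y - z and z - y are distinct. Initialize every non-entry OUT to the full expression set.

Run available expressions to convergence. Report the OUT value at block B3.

Answer: {c+c}

Working:
Fixpoint table:
  B0:   IN={}   OUT={}
  B1:   IN={}   OUT={}
  B2:   IN={}   OUT={c+c}
  B3:   IN={c+c}   OUT={c+c}
  B4:   IN={c+c}   OUT={c+c}

Merge at B3: IN[B3] = OUT[B2] = {c+c}
Applying B3's transfer function to that IN value gives OUT[B3] (row B3 above).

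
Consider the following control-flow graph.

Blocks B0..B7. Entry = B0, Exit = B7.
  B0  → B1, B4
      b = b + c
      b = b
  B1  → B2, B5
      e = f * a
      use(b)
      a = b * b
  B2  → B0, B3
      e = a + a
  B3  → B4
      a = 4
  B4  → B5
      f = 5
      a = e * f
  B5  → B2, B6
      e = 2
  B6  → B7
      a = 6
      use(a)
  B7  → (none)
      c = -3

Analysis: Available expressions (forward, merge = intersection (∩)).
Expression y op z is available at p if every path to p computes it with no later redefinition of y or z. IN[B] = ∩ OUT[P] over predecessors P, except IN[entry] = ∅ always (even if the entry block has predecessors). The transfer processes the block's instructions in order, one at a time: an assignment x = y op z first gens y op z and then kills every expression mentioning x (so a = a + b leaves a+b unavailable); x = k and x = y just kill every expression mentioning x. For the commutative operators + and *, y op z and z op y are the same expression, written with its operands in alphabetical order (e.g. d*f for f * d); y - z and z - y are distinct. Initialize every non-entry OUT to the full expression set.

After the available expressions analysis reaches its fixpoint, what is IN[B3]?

Answer: {a+a}

Derivation:
Per-block solution:
  B0: | IN={} | OUT={}
  B1: | IN={} | OUT={b*b}
  B2: | IN={} | OUT={a+a}
  B3: | IN={a+a} | OUT={}
  B4: | IN={} | OUT={e*f}
  B5: | IN={} | OUT={}
  B6: | IN={} | OUT={}
  B7: | IN={} | OUT={}

Merge at B3: IN[B3] = OUT[B2] = {a+a}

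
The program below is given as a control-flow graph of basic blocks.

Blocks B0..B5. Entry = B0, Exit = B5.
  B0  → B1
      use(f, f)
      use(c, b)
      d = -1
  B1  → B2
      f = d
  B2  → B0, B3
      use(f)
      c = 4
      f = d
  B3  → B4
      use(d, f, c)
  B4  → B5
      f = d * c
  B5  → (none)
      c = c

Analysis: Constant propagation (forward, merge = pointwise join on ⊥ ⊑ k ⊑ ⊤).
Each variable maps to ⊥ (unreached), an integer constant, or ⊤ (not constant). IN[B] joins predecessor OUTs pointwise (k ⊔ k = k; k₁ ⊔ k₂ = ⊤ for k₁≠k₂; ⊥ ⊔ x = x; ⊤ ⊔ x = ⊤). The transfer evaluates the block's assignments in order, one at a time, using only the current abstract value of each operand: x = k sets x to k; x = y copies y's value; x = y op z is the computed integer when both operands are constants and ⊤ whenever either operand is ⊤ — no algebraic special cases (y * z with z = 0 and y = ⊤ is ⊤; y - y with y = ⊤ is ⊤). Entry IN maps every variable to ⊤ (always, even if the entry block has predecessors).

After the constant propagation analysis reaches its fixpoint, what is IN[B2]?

Answer: {a: ⊤, b: ⊤, c: ⊤, d: -1, e: ⊤, f: -1}

Working:
Per-block solution:
  B0:  IN=(all ⊤)  OUT={d:-1; rest ⊤}
  B1:  IN={d:-1; rest ⊤}  OUT={d:-1, f:-1; rest ⊤}
  B2:  IN={d:-1, f:-1; rest ⊤}  OUT={c:4, d:-1, f:-1; rest ⊤}
  B3:  IN={c:4, d:-1, f:-1; rest ⊤}  OUT={c:4, d:-1, f:-1; rest ⊤}
  B4:  IN={c:4, d:-1, f:-1; rest ⊤}  OUT={c:4, d:-1, f:-4; rest ⊤}
  B5:  IN={c:4, d:-1, f:-4; rest ⊤}  OUT={c:4, d:-1, f:-4; rest ⊤}

Merge at B2: IN[B2] = OUT[B1] = {a: ⊤, b: ⊤, c: ⊤, d: -1, e: ⊤, f: -1}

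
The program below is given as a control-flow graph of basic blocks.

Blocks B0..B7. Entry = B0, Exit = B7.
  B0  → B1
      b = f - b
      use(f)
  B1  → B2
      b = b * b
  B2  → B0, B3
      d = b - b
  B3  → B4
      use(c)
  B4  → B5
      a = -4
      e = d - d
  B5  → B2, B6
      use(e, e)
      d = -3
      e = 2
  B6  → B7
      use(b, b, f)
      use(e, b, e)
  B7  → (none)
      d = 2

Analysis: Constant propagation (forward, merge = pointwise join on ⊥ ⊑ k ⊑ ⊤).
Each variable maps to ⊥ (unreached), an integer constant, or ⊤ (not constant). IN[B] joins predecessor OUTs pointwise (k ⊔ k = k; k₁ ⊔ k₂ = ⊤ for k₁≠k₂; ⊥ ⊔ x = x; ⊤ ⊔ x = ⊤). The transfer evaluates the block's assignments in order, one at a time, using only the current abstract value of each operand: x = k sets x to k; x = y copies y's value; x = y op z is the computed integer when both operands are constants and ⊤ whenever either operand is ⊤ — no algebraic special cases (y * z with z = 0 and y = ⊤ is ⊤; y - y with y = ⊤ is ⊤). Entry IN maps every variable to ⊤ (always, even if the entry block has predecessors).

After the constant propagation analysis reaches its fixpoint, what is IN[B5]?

Answer: {a: -4, b: ⊤, c: ⊤, d: ⊤, e: ⊤, f: ⊤}

Derivation:
Per-block solution:
  B0: | IN=(all ⊤) | OUT=(all ⊤)
  B1: | IN=(all ⊤) | OUT=(all ⊤)
  B2: | IN=(all ⊤) | OUT=(all ⊤)
  B3: | IN=(all ⊤) | OUT=(all ⊤)
  B4: | IN=(all ⊤) | OUT={a:-4; rest ⊤}
  B5: | IN={a:-4; rest ⊤} | OUT={a:-4, d:-3, e:2; rest ⊤}
  B6: | IN={a:-4, d:-3, e:2; rest ⊤} | OUT={a:-4, d:-3, e:2; rest ⊤}
  B7: | IN={a:-4, d:-3, e:2; rest ⊤} | OUT={a:-4, d:2, e:2; rest ⊤}

Merge at B5: IN[B5] = OUT[B4] = {a: -4, b: ⊤, c: ⊤, d: ⊤, e: ⊤, f: ⊤}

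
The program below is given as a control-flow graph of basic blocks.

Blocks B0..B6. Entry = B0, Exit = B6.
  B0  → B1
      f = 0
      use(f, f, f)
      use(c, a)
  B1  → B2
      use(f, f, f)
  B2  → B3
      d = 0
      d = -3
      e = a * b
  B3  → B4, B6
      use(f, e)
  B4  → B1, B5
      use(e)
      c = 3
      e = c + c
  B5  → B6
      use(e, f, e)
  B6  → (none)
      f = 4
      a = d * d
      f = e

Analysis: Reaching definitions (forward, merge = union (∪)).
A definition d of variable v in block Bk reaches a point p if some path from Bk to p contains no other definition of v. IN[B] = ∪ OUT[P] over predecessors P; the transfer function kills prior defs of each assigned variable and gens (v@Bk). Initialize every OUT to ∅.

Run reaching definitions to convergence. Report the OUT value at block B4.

Converged values:
  B0:   IN={}   OUT={f@B0}
  B1:   IN={c@B4, d@B2, e@B4, f@B0}   OUT={c@B4, d@B2, e@B4, f@B0}
  B2:   IN={c@B4, d@B2, e@B4, f@B0}   OUT={c@B4, d@B2, e@B2, f@B0}
  B3:   IN={c@B4, d@B2, e@B2, f@B0}   OUT={c@B4, d@B2, e@B2, f@B0}
  B4:   IN={c@B4, d@B2, e@B2, f@B0}   OUT={c@B4, d@B2, e@B4, f@B0}
  B5:   IN={c@B4, d@B2, e@B4, f@B0}   OUT={c@B4, d@B2, e@B4, f@B0}
  B6:   IN={c@B4, d@B2, e@B2, e@B4, f@B0}   OUT={a@B6, c@B4, d@B2, e@B2, e@B4, f@B6}

Merge at B4: IN[B4] = OUT[B3] = {c@B4, d@B2, e@B2, f@B0}
Applying B4's transfer function to that IN value gives OUT[B4] (row B4 above).

Answer: {c@B4, d@B2, e@B4, f@B0}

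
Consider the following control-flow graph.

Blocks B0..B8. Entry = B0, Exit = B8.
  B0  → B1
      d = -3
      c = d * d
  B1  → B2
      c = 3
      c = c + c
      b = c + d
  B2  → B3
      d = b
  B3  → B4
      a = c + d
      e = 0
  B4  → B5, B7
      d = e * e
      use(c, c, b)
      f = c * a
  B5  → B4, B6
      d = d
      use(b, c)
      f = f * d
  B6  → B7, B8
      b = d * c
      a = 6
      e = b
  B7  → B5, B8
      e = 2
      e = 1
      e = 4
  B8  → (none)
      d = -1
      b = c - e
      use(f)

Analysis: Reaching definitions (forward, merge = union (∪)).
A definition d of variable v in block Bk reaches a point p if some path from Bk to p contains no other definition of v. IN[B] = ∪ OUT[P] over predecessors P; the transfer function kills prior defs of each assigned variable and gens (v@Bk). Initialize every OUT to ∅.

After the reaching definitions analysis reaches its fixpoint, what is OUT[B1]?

Per-block solution:
  B0: | IN={} | OUT={c@B0, d@B0}
  B1: | IN={c@B0, d@B0} | OUT={b@B1, c@B1, d@B0}
  B2: | IN={b@B1, c@B1, d@B0} | OUT={b@B1, c@B1, d@B2}
  B3: | IN={b@B1, c@B1, d@B2} | OUT={a@B3, b@B1, c@B1, d@B2, e@B3}
  B4: | IN={a@B3, a@B6, b@B1, b@B6, c@B1, d@B2, d@B5, e@B3, e@B7, f@B5} | OUT={a@B3, a@B6, b@B1, b@B6, c@B1, d@B4, e@B3, e@B7, f@B4}
  B5: | IN={a@B3, a@B6, b@B1, b@B6, c@B1, d@B4, d@B5, e@B3, e@B7, f@B4, f@B5} | OUT={a@B3, a@B6, b@B1, b@B6, c@B1, d@B5, e@B3, e@B7, f@B5}
  B6: | IN={a@B3, a@B6, b@B1, b@B6, c@B1, d@B5, e@B3, e@B7, f@B5} | OUT={a@B6, b@B6, c@B1, d@B5, e@B6, f@B5}
  B7: | IN={a@B3, a@B6, b@B1, b@B6, c@B1, d@B4, d@B5, e@B3, e@B6, e@B7, f@B4, f@B5} | OUT={a@B3, a@B6, b@B1, b@B6, c@B1, d@B4, d@B5, e@B7, f@B4, f@B5}
  B8: | IN={a@B3, a@B6, b@B1, b@B6, c@B1, d@B4, d@B5, e@B6, e@B7, f@B4, f@B5} | OUT={a@B3, a@B6, b@B8, c@B1, d@B8, e@B6, e@B7, f@B4, f@B5}

Merge at B1: IN[B1] = OUT[B0] = {c@B0, d@B0}
Applying B1's transfer function to that IN value gives OUT[B1] (row B1 above).

Answer: {b@B1, c@B1, d@B0}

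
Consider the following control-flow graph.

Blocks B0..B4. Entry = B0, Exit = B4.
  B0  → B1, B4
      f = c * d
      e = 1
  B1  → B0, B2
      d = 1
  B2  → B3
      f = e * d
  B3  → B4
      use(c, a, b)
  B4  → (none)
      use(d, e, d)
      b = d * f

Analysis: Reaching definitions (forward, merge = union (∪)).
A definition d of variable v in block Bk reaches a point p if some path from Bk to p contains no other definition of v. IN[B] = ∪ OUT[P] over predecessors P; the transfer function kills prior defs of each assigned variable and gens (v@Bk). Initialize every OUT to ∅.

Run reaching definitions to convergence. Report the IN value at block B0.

Answer: {d@B1, e@B0, f@B0}

Derivation:
Fixpoint table:
  B0: | IN={d@B1, e@B0, f@B0} | OUT={d@B1, e@B0, f@B0}
  B1: | IN={d@B1, e@B0, f@B0} | OUT={d@B1, e@B0, f@B0}
  B2: | IN={d@B1, e@B0, f@B0} | OUT={d@B1, e@B0, f@B2}
  B3: | IN={d@B1, e@B0, f@B2} | OUT={d@B1, e@B0, f@B2}
  B4: | IN={d@B1, e@B0, f@B0, f@B2} | OUT={b@B4, d@B1, e@B0, f@B0, f@B2}

Merge at B0 (entry node, so the boundary value {} is joined with the incoming edge(s)): IN[B0] = {} ⊔ OUT[B1] = {d@B1, e@B0, f@B0}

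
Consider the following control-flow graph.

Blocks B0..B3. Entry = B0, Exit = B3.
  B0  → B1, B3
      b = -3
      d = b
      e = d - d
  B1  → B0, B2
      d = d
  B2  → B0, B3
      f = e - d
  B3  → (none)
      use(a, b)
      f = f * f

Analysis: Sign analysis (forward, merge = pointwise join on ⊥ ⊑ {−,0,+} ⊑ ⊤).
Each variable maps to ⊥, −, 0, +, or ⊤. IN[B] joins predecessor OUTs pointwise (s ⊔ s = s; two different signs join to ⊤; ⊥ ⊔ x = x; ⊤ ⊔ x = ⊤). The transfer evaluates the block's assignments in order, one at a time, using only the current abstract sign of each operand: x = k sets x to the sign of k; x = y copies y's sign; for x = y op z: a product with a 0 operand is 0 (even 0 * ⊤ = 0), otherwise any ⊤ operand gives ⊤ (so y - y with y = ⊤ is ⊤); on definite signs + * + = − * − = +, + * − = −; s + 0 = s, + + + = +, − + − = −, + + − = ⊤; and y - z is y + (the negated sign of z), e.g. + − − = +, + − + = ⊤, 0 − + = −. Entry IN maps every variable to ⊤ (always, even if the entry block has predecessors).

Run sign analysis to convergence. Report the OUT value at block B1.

Converged values:
  B0: | IN=(all ⊤) | OUT={b:-, d:-; rest ⊤}
  B1: | IN={b:-, d:-; rest ⊤} | OUT={b:-, d:-; rest ⊤}
  B2: | IN={b:-, d:-; rest ⊤} | OUT={b:-, d:-; rest ⊤}
  B3: | IN={b:-, d:-; rest ⊤} | OUT={b:-, d:-; rest ⊤}

Merge at B1: IN[B1] = OUT[B0] = {a: ⊤, b: -, c: ⊤, d: -, e: ⊤, f: ⊤}
Applying B1's transfer function to that IN value gives OUT[B1] (row B1 above).

Answer: {a: ⊤, b: -, c: ⊤, d: -, e: ⊤, f: ⊤}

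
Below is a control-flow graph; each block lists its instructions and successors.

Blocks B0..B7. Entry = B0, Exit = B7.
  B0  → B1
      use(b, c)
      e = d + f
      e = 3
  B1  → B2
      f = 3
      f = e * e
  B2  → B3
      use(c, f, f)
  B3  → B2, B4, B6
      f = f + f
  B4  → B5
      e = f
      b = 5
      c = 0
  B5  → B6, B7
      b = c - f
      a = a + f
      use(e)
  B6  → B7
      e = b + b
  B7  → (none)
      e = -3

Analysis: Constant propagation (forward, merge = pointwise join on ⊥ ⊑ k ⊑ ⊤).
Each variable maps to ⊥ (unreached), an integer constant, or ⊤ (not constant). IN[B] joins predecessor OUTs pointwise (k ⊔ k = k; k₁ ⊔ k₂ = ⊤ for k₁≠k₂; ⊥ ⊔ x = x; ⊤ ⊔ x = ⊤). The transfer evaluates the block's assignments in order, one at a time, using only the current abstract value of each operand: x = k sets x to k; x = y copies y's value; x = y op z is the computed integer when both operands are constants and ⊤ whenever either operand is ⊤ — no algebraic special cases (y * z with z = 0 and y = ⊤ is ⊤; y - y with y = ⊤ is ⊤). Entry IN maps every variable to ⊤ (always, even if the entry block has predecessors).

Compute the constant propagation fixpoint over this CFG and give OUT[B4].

Answer: {a: ⊤, b: 5, c: 0, d: ⊤, e: ⊤, f: ⊤}

Derivation:
Per-block solution:
  B0:   IN=(all ⊤)   OUT={e:3; rest ⊤}
  B1:   IN={e:3; rest ⊤}   OUT={e:3, f:9; rest ⊤}
  B2:   IN={e:3; rest ⊤}   OUT={e:3; rest ⊤}
  B3:   IN={e:3; rest ⊤}   OUT={e:3; rest ⊤}
  B4:   IN={e:3; rest ⊤}   OUT={b:5, c:0; rest ⊤}
  B5:   IN={b:5, c:0; rest ⊤}   OUT={c:0; rest ⊤}
  B6:   IN=(all ⊤)   OUT=(all ⊤)
  B7:   IN=(all ⊤)   OUT={e:-3; rest ⊤}

Merge at B4: IN[B4] = OUT[B3] = {a: ⊤, b: ⊤, c: ⊤, d: ⊤, e: 3, f: ⊤}
Applying B4's transfer function to that IN value gives OUT[B4] (row B4 above).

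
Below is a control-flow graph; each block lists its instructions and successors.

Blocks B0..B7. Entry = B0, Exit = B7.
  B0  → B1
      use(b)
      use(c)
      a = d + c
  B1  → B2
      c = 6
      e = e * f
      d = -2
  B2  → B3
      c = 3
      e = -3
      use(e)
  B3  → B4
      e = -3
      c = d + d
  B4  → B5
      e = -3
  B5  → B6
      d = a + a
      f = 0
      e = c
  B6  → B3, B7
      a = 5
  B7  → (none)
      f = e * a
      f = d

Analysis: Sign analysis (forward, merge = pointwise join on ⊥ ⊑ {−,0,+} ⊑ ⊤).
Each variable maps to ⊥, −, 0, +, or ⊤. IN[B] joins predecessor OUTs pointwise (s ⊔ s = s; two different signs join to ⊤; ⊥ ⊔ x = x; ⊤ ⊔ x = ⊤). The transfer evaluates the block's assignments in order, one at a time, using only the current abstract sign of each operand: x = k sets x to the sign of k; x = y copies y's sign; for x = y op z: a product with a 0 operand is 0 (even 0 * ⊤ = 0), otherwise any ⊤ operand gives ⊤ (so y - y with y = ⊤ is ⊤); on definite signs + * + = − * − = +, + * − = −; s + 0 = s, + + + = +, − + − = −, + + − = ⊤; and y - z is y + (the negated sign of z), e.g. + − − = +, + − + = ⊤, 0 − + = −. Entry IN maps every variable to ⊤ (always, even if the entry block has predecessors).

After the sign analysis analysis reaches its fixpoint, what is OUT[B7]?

Answer: {a: +, b: ⊤, c: ⊤, d: ⊤, e: ⊤, f: ⊤}

Working:
Converged values:
  B0: | IN=(all ⊤) | OUT=(all ⊤)
  B1: | IN=(all ⊤) | OUT={c:+, d:-; rest ⊤}
  B2: | IN={c:+, d:-; rest ⊤} | OUT={c:+, d:-, e:-; rest ⊤}
  B3: | IN=(all ⊤) | OUT={e:-; rest ⊤}
  B4: | IN={e:-; rest ⊤} | OUT={e:-; rest ⊤}
  B5: | IN={e:-; rest ⊤} | OUT={f:0; rest ⊤}
  B6: | IN={f:0; rest ⊤} | OUT={a:+, f:0; rest ⊤}
  B7: | IN={a:+, f:0; rest ⊤} | OUT={a:+; rest ⊤}

Merge at B7: IN[B7] = OUT[B6] = {a: +, b: ⊤, c: ⊤, d: ⊤, e: ⊤, f: 0}
Applying B7's transfer function to that IN value gives OUT[B7] (row B7 above).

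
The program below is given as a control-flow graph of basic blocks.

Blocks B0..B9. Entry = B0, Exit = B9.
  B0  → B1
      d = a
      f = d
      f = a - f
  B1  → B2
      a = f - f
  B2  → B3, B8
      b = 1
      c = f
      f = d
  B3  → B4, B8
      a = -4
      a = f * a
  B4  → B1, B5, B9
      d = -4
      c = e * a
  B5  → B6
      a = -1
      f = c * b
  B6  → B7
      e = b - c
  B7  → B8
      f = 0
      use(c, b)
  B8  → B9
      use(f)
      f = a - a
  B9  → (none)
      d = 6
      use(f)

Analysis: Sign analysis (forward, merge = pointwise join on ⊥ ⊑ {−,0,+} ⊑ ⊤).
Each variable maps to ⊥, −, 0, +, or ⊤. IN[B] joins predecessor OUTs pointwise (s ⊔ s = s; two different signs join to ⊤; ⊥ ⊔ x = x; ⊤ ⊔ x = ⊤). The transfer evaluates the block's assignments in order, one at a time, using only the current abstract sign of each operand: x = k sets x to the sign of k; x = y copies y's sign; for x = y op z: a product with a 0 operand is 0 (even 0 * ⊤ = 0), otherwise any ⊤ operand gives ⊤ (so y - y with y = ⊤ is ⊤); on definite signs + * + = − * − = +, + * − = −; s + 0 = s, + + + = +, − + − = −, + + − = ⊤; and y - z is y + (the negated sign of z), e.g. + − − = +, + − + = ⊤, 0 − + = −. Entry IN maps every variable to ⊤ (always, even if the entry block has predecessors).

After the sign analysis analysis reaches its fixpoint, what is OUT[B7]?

Per-block solution:
  B0: | IN=(all ⊤) | OUT=(all ⊤)
  B1: | IN=(all ⊤) | OUT=(all ⊤)
  B2: | IN=(all ⊤) | OUT={b:+; rest ⊤}
  B3: | IN={b:+; rest ⊤} | OUT={b:+; rest ⊤}
  B4: | IN={b:+; rest ⊤} | OUT={b:+, d:-; rest ⊤}
  B5: | IN={b:+, d:-; rest ⊤} | OUT={a:-, b:+, d:-; rest ⊤}
  B6: | IN={a:-, b:+, d:-; rest ⊤} | OUT={a:-, b:+, d:-; rest ⊤}
  B7: | IN={a:-, b:+, d:-; rest ⊤} | OUT={a:-, b:+, d:-, f:0; rest ⊤}
  B8: | IN={b:+; rest ⊤} | OUT={b:+; rest ⊤}
  B9: | IN={b:+; rest ⊤} | OUT={b:+, d:+; rest ⊤}

Merge at B7: IN[B7] = OUT[B6] = {a: -, b: +, c: ⊤, d: -, e: ⊤, f: ⊤}
Applying B7's transfer function to that IN value gives OUT[B7] (row B7 above).

Answer: {a: -, b: +, c: ⊤, d: -, e: ⊤, f: 0}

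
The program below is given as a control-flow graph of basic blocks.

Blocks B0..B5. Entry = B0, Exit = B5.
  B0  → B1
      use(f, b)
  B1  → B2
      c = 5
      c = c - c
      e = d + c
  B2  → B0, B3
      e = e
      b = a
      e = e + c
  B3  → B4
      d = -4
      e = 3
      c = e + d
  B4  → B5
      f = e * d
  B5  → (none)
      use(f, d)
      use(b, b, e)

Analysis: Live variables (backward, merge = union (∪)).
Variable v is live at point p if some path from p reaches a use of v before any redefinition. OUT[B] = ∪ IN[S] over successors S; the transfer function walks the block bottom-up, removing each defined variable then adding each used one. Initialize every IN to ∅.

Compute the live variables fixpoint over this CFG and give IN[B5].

Fixpoint table:
  B0:   IN={a, b, d, f}   OUT={a, d, f}
  B1:   IN={a, d, f}   OUT={a, c, d, e, f}
  B2:   IN={a, c, d, e, f}   OUT={a, b, d, f}
  B3:   IN={b}   OUT={b, d, e}
  B4:   IN={b, d, e}   OUT={b, d, e, f}
  B5:   IN={b, d, e, f}   OUT={}

B5 is the boundary node: OUT[B5] = {}
Applying B5's transfer function to that OUT value gives IN[B5] (row B5 above).

Answer: {b, d, e, f}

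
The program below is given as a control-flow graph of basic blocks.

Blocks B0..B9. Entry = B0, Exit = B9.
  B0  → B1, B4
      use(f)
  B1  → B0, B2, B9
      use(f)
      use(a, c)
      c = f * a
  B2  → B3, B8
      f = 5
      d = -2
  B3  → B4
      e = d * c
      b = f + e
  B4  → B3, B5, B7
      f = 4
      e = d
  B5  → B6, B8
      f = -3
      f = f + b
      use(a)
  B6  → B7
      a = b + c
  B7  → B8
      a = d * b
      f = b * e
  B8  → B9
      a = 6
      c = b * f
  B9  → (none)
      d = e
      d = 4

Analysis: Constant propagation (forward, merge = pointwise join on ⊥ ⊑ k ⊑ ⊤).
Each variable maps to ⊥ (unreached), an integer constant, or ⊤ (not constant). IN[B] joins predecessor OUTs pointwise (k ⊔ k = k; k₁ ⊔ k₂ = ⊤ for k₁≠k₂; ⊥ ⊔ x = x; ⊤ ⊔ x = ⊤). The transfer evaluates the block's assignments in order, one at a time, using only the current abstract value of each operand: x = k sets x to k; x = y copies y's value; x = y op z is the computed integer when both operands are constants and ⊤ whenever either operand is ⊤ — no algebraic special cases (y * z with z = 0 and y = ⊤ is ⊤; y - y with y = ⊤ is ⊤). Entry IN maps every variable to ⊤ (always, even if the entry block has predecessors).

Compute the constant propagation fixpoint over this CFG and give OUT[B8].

Converged values:
  B0:   IN=(all ⊤)   OUT=(all ⊤)
  B1:   IN=(all ⊤)   OUT=(all ⊤)
  B2:   IN=(all ⊤)   OUT={d:-2, f:5; rest ⊤}
  B3:   IN=(all ⊤)   OUT=(all ⊤)
  B4:   IN=(all ⊤)   OUT={f:4; rest ⊤}
  B5:   IN={f:4; rest ⊤}   OUT=(all ⊤)
  B6:   IN=(all ⊤)   OUT=(all ⊤)
  B7:   IN=(all ⊤)   OUT=(all ⊤)
  B8:   IN=(all ⊤)   OUT={a:6; rest ⊤}
  B9:   IN=(all ⊤)   OUT={d:4; rest ⊤}

Merge at B8: IN[B8] = OUT[B2] ⊔ OUT[B5] ⊔ OUT[B7] = {a: ⊤, b: ⊤, c: ⊤, d: ⊤, e: ⊤, f: ⊤}
Applying B8's transfer function to that IN value gives OUT[B8] (row B8 above).

Answer: {a: 6, b: ⊤, c: ⊤, d: ⊤, e: ⊤, f: ⊤}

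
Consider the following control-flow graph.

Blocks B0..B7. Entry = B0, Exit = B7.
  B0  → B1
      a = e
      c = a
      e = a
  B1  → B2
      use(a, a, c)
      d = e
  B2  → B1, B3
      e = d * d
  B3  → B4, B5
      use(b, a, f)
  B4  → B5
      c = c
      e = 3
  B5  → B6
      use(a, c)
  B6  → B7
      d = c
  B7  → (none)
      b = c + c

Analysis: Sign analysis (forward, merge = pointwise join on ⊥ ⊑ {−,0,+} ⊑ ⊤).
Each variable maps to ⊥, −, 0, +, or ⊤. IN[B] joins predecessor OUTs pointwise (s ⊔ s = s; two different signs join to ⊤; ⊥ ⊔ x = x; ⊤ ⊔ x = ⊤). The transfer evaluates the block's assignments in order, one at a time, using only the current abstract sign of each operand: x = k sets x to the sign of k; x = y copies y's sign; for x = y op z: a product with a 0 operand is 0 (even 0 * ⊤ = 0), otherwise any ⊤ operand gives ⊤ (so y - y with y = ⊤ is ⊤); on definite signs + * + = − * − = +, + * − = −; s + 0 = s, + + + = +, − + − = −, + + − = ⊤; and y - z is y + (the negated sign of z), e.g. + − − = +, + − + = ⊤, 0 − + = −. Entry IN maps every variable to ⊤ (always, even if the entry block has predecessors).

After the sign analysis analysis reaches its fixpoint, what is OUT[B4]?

Fixpoint table:
  B0:  IN=(all ⊤)  OUT=(all ⊤)
  B1:  IN=(all ⊤)  OUT=(all ⊤)
  B2:  IN=(all ⊤)  OUT=(all ⊤)
  B3:  IN=(all ⊤)  OUT=(all ⊤)
  B4:  IN=(all ⊤)  OUT={e:+; rest ⊤}
  B5:  IN=(all ⊤)  OUT=(all ⊤)
  B6:  IN=(all ⊤)  OUT=(all ⊤)
  B7:  IN=(all ⊤)  OUT=(all ⊤)

Merge at B4: IN[B4] = OUT[B3] = {a: ⊤, b: ⊤, c: ⊤, d: ⊤, e: ⊤, f: ⊤}
Applying B4's transfer function to that IN value gives OUT[B4] (row B4 above).

Answer: {a: ⊤, b: ⊤, c: ⊤, d: ⊤, e: +, f: ⊤}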